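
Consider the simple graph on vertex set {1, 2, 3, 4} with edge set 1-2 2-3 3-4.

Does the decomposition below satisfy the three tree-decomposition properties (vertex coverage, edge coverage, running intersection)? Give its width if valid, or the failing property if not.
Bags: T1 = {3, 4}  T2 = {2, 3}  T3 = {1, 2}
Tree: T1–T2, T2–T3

Vertex coverage: the bags together contain {1, 2, 3, 4}, the full vertex set. Edge coverage: each edge of G has both endpoints in at least one bag. Running intersection: for every vertex, the bags containing it form a connected subtree. All three properties hold, so this is a valid tree decomposition of width max|bag| − 1 = 1, and hence tw(G) ≤ 1.

Yes; width 1.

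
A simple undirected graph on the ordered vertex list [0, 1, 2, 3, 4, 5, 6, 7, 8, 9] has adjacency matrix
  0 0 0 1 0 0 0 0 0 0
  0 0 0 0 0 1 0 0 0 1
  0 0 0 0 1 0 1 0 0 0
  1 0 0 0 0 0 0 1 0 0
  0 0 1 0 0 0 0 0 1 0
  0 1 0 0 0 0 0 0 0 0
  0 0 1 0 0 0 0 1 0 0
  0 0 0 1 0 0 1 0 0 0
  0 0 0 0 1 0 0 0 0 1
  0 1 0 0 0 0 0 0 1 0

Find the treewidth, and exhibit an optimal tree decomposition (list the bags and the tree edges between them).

Every bag has size at most 2, so the width is 2 − 1 = 1 and tw(G) ≤ 1. Any graph with an edge has treewidth ≥ 1, and G has the edge 5–1. Therefore the treewidth is 1.

Treewidth 1.
Bags: B1 = {1, 5}  B2 = {1, 9}  B3 = {8, 9}  B4 = {4, 8}  B5 = {2, 4}  B6 = {2, 6}  B7 = {6, 7}  B8 = {3, 7}  B9 = {0, 3}
Tree: B1–B2, B2–B3, B3–B4, B4–B5, B5–B6, B6–B7, B7–B8, B8–B9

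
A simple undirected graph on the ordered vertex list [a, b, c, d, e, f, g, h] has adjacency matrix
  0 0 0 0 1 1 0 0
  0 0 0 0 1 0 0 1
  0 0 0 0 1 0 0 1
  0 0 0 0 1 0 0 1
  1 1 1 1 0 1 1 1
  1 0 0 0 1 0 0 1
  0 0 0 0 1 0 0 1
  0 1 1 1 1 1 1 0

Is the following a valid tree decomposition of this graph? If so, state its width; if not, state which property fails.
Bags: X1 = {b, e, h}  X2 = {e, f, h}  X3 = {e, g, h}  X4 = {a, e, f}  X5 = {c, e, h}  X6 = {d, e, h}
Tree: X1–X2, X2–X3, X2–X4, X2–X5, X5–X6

Every vertex of G appears in some bag (union = {a, b, c, d, e, f, g, h}); every edge is covered by a bag; and for each vertex v the set of bags containing v is connected in the bag tree. The decomposition is therefore valid. The largest bag has 3 vertices, so the width is 2.

Yes; width 2.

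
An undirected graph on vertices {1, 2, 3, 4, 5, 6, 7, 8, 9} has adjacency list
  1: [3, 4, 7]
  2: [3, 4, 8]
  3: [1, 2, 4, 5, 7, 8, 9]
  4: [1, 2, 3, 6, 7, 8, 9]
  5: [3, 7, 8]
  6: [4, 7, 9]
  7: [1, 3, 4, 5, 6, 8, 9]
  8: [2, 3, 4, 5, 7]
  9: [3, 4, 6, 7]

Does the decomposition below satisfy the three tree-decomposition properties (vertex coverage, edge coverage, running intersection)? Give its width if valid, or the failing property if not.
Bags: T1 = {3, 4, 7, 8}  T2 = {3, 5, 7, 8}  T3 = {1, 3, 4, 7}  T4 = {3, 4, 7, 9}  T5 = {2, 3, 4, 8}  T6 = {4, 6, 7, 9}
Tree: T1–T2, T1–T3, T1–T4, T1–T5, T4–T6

Vertex coverage: the bags together contain {1, 2, 3, 4, 5, 6, 7, 8, 9}, the full vertex set. Edge coverage: each edge of G has both endpoints in at least one bag. Running intersection: for every vertex, the bags containing it form a connected subtree. All three properties hold, so this is a valid tree decomposition of width max|bag| − 1 = 3, and hence tw(G) ≤ 3.

Yes; width 3.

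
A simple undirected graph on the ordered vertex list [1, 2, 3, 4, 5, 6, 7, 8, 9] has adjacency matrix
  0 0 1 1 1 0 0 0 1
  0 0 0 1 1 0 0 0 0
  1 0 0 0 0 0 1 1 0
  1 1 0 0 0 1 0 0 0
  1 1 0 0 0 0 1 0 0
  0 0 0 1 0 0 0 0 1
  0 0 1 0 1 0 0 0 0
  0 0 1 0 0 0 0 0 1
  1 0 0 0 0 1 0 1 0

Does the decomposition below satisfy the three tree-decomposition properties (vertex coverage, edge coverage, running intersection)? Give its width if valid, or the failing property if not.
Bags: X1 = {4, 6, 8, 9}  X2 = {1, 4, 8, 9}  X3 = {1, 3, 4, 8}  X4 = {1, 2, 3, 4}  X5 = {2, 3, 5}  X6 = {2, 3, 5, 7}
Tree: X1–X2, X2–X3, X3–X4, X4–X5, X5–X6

A tree decomposition must satisfy three properties: every vertex lies in some bag; for every edge, both endpoints lie together in some bag; and for every vertex, the bags containing it form a connected subtree. Here edge (1,5) lies in no bag, so the decomposition is invalid.

No — edge (1,5) lies in no bag.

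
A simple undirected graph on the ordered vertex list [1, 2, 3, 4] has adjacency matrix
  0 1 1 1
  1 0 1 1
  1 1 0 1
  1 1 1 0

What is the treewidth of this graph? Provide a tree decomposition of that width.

With just one bag of size 4, the width is 4 − 1 = 3, so tw(G) ≤ 3. For the lower bound, the 4 vertices {1, 2, 3, 4} are pairwise adjacent, and any tree decomposition puts a clique entirely inside one bag — forcing width ≥ 3. Hence tw(G) = 3 exactly.

Treewidth 3.
One such decomposition:
Bags: B1 = {1, 2, 3, 4}
Tree: (single bag)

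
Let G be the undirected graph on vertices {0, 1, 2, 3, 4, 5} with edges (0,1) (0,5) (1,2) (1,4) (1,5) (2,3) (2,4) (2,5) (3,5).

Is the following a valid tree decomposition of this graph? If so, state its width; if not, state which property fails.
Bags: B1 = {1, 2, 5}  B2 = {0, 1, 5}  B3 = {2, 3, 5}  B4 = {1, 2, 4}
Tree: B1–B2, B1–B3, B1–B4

Vertex coverage: the bags together contain {0, 1, 2, 3, 4, 5}, the full vertex set. Edge coverage: each edge of G has both endpoints in at least one bag. Running intersection: for every vertex, the bags containing it form a connected subtree. All three properties hold, so this is a valid tree decomposition of width max|bag| − 1 = 2, and hence tw(G) ≤ 2.

Yes; width 2.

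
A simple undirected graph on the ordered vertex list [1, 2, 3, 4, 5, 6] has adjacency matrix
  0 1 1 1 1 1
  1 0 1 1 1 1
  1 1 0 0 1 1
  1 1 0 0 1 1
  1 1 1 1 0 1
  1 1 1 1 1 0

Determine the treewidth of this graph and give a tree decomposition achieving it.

Treewidth 4.
One such decomposition:
Bags: B1 = {1, 2, 3, 5, 6}  B2 = {1, 2, 4, 5, 6}
Tree: B1–B2

Each bag holds 5 vertices, so the decomposition has width 4, which upper-bounds the treewidth. Conversely, {1, 2, 3, 5, 6} is a clique of size 5, and the vertices of any clique must share a bag in every tree decomposition; so some bag has ≥ 5 vertices and tw(G) ≥ 4. The upper and lower bounds meet at 4, so that is the treewidth.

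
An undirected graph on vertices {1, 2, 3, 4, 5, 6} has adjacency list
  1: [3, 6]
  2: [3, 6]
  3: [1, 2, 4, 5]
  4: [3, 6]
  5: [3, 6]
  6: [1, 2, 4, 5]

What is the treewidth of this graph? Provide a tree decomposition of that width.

Treewidth 2.
One optimal decomposition is:
Bags: B1 = {3, 5, 6}  B2 = {1, 3, 6}  B3 = {3, 4, 6}  B4 = {2, 3, 6}
Tree: B1–B2, B2–B3, B3–B4

Every bag has size at most 3, so the width is 3 − 1 = 2 and tw(G) ≤ 2. The edges 3–5–6–1–3 form a cycle, so G is not a tree and its treewidth is at least 2. The upper and lower bounds meet at 2, so that is the treewidth.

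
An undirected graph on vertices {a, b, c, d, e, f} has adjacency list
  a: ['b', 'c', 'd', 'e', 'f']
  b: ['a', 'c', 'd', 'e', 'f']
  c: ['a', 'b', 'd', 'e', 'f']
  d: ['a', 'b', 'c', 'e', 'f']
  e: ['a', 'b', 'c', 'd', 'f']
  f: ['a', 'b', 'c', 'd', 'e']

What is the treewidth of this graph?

5

A width-5 tree decomposition is:
Bags: B1 = {a, b, c, d, e, f}
Tree: (single bag)
With just one bag of size 6, the width is 6 − 1 = 5, so tw(G) ≤ 5. For the lower bound, the 6 vertices {a, b, c, d, e, f} are pairwise adjacent, and any tree decomposition puts a clique entirely inside one bag — forcing width ≥ 5. Therefore the treewidth is 5.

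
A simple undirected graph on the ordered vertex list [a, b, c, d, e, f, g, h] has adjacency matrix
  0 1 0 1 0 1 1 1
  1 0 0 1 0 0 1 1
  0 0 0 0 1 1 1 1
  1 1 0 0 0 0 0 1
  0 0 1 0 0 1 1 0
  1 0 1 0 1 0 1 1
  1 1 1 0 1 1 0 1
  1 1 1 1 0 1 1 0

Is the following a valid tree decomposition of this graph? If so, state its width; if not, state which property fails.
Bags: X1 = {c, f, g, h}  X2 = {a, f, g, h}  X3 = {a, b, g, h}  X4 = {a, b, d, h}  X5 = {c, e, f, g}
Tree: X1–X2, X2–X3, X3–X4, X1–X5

Yes; width 3.

Checking the three conditions: (i) the bags cover all of {a, b, c, d, e, f, g, h}; (ii) for each edge, some bag contains both endpoints; (iii) the bags containing any fixed vertex form a subtree. All hold, so the decomposition is valid with width 4 − 1 = 3.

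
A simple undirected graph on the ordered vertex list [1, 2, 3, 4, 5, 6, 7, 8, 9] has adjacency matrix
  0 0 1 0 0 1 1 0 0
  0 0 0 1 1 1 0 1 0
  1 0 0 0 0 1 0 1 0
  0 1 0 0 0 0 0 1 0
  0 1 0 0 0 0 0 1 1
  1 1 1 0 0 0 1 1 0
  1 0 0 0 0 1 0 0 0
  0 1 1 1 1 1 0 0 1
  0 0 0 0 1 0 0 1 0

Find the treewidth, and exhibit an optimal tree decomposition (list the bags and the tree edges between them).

Treewidth 2.
One optimal decomposition is:
Bags: B1 = {3, 6, 8}  B2 = {2, 6, 8}  B3 = {1, 3, 6}  B4 = {2, 5, 8}  B5 = {2, 4, 8}  B6 = {1, 6, 7}  B7 = {5, 8, 9}
Tree: B1–B2, B1–B3, B2–B4, B4–B5, B3–B6, B4–B7

Every bag has size at most 3, so the width is 3 − 1 = 2 and tw(G) ≤ 2. Conversely, {5, 8, 9} is a clique of size 3, and the vertices of any clique must share a bag in every tree decomposition; so some bag has ≥ 3 vertices and tw(G) ≥ 2. Therefore the treewidth is 2.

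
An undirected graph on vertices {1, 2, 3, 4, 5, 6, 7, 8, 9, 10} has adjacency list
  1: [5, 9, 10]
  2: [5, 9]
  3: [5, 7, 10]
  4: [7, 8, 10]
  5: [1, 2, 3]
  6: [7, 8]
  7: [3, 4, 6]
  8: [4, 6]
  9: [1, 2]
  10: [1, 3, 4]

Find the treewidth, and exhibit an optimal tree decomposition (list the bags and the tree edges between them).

Every bag has size at most 3, so the width is 3 − 1 = 2 and tw(G) ≤ 2. Since 6–8–4–7–6 is a cycle in G, G is not acyclic. Forests are exactly the graphs of treewidth ≤ 1, so tw(G) ≥ 2. The upper and lower bounds meet at 2, so that is the treewidth.

Treewidth 2.
One optimal decomposition is:
Bags: B1 = {6, 7, 8}  B2 = {4, 7, 8}  B3 = {3, 4, 7}  B4 = {3, 4, 10}  B5 = {3, 5, 10}  B6 = {1, 5, 10}  B7 = {1, 2, 5}  B8 = {1, 2, 9}
Tree: B1–B2, B2–B3, B3–B4, B4–B5, B5–B6, B6–B7, B7–B8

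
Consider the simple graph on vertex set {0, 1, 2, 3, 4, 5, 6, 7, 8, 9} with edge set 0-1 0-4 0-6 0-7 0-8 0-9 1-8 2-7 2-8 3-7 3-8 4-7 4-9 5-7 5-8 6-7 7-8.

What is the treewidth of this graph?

A width-2 tree decomposition is:
Bags: B1 = {0, 7, 8}  B2 = {0, 4, 7}  B3 = {5, 7, 8}  B4 = {0, 6, 7}  B5 = {2, 7, 8}  B6 = {0, 4, 9}  B7 = {3, 7, 8}  B8 = {0, 1, 8}
Tree: B1–B2, B1–B3, B2–B4, B3–B5, B2–B6, B5–B7, B1–B8
Every bag has size at most 3, so the width is 3 − 1 = 2 and tw(G) ≤ 2. On the other hand G contains the 3-clique {0, 1, 8}. A clique must lie in a single bag of any decomposition, so no decomposition can have width below 2. Combining the bounds, tw(G) = 2.

2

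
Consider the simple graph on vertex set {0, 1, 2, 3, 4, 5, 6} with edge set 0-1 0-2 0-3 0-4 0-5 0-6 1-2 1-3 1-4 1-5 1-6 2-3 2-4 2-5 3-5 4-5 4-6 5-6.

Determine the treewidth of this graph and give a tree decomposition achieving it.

Treewidth 4.
One such decomposition:
Bags: B1 = {0, 1, 2, 4, 5}  B2 = {0, 1, 4, 5, 6}  B3 = {0, 1, 2, 3, 5}
Tree: B1–B2, B1–B3

Each bag holds 5 vertices, so the decomposition has width 4, which upper-bounds the treewidth. On the other hand G contains the 5-clique {0, 1, 2, 3, 5}. A clique must lie in a single bag of any decomposition, so no decomposition can have width below 4. The upper and lower bounds meet at 4, so that is the treewidth.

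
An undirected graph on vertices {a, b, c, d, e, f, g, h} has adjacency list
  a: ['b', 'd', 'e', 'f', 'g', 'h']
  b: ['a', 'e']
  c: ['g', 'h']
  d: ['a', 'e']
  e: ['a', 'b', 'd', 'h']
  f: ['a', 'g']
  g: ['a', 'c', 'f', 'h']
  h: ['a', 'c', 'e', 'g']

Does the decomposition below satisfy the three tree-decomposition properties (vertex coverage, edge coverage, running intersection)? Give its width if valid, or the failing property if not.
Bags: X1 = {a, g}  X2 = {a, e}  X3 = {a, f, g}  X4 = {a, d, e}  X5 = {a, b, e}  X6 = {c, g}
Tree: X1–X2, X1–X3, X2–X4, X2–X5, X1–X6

No — vertex h appears in no bag.

A tree decomposition must satisfy three properties: every vertex lies in some bag; for every edge, both endpoints lie together in some bag; and for every vertex, the bags containing it form a connected subtree. Here vertex h appears in no bag, so the decomposition is invalid.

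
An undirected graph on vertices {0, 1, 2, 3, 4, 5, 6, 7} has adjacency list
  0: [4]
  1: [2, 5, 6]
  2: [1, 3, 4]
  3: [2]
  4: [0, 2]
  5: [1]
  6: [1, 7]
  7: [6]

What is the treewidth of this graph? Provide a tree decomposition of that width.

Treewidth 1.
Bags: B1 = {2, 3}  B2 = {1, 2}  B3 = {2, 4}  B4 = {0, 4}  B5 = {1, 5}  B6 = {1, 6}  B7 = {6, 7}
Tree: B1–B2, B1–B3, B3–B4, B2–B5, B5–B6, B6–B7

Each bag holds 2 vertices, so the decomposition has width 1, which upper-bounds the treewidth. G has an edge, so its treewidth is at least 1. Hence tw(G) = 1 exactly.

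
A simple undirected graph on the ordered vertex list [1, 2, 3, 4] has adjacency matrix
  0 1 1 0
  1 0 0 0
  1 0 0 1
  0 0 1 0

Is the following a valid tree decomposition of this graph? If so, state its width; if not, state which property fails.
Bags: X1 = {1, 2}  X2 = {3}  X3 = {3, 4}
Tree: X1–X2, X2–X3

A tree decomposition must satisfy three properties: every vertex lies in some bag; for every edge, both endpoints lie together in some bag; and for every vertex, the bags containing it form a connected subtree. Here edge (1,3) lies in no bag, so the decomposition is invalid.

No — edge (1,3) lies in no bag.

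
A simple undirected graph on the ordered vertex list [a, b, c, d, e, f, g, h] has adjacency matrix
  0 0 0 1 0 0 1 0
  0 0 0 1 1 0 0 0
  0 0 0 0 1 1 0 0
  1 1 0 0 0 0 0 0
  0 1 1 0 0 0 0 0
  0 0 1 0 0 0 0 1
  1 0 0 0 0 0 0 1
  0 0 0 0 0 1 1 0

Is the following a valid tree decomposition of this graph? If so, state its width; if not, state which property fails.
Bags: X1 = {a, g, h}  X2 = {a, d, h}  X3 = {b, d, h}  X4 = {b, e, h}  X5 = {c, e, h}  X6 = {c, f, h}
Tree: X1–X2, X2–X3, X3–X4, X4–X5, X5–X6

Yes; width 2.

Vertex coverage: the bags together contain {a, b, c, d, e, f, g, h}, the full vertex set. Edge coverage: each edge of G has both endpoints in at least one bag. Running intersection: for every vertex, the bags containing it form a connected subtree. All three properties hold, so this is a valid tree decomposition of width max|bag| − 1 = 2, and hence tw(G) ≤ 2.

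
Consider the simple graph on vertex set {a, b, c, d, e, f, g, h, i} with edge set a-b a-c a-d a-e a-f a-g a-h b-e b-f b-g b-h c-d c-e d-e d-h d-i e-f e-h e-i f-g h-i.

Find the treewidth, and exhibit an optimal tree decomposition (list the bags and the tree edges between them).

Each bag holds 4 vertices, so the decomposition has width 3, which upper-bounds the treewidth. For the lower bound, the 4 vertices {a, b, f, g} are pairwise adjacent, and any tree decomposition puts a clique entirely inside one bag — forcing width ≥ 3. The upper and lower bounds meet at 3, so that is the treewidth.

Treewidth 3.
Bags: B1 = {a, b, e, h}  B2 = {a, b, e, f}  B3 = {a, b, f, g}  B4 = {a, d, e, h}  B5 = {a, c, d, e}  B6 = {d, e, h, i}
Tree: B1–B2, B2–B3, B1–B4, B4–B5, B4–B6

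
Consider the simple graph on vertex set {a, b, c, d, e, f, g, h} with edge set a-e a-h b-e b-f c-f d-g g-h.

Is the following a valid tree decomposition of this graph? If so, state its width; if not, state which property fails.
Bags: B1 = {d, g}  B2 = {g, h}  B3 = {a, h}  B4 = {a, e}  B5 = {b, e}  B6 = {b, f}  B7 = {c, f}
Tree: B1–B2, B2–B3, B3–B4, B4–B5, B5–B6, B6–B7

Every vertex of G appears in some bag (union = {a, b, c, d, e, f, g, h}); every edge is covered by a bag; and for each vertex v the set of bags containing v is connected in the bag tree. The decomposition is therefore valid. The largest bag has 2 vertices, so the width is 1.

Yes; width 1.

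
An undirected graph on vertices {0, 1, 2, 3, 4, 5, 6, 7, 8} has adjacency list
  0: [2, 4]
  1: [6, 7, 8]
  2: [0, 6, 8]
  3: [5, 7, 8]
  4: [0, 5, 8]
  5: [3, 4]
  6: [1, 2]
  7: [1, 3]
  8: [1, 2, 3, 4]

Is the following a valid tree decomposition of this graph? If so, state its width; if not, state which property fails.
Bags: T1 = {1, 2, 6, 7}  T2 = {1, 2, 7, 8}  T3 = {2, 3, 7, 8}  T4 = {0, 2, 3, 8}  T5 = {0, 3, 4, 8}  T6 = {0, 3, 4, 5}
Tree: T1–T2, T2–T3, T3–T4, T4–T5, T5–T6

Every vertex of G appears in some bag (union = {0, 1, 2, 3, 4, 5, 6, 7, 8}); every edge is covered by a bag; and for each vertex v the set of bags containing v is connected in the bag tree. The decomposition is therefore valid. The largest bag has 4 vertices, so the width is 3.

Yes; width 3.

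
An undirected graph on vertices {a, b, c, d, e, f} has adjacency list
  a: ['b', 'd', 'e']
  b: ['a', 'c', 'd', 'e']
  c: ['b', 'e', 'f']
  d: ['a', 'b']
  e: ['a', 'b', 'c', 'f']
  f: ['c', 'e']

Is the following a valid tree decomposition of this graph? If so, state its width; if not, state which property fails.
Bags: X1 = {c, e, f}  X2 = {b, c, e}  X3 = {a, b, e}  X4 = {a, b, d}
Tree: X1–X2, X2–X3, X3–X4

Every vertex of G appears in some bag (union = {a, b, c, d, e, f}); every edge is covered by a bag; and for each vertex v the set of bags containing v is connected in the bag tree. The decomposition is therefore valid. The largest bag has 3 vertices, so the width is 2.

Yes; width 2.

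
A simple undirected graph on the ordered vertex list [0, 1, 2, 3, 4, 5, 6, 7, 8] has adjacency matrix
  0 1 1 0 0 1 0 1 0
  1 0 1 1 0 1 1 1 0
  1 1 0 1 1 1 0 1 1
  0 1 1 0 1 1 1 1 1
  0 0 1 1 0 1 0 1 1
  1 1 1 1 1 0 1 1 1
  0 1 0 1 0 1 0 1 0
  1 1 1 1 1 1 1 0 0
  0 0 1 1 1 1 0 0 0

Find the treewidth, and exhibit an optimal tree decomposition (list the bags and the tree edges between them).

Each bag holds 5 vertices, so the decomposition has width 4, which upper-bounds the treewidth. For the lower bound, the 5 vertices {0, 1, 2, 5, 7} are pairwise adjacent, and any tree decomposition puts a clique entirely inside one bag — forcing width ≥ 4. Hence tw(G) = 4 exactly.

Treewidth 4.
Bags: B1 = {1, 2, 3, 5, 7}  B2 = {1, 3, 5, 6, 7}  B3 = {2, 3, 4, 5, 7}  B4 = {2, 3, 4, 5, 8}  B5 = {0, 1, 2, 5, 7}
Tree: B1–B2, B1–B3, B3–B4, B1–B5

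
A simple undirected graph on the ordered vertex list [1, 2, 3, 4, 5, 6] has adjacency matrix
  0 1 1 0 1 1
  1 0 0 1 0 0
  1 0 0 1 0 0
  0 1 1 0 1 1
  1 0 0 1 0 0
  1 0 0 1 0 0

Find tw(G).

A width-2 tree decomposition is:
Bags: B1 = {1, 4, 6}  B2 = {1, 2, 4}  B3 = {1, 3, 4}  B4 = {1, 4, 5}
Tree: B1–B2, B2–B3, B3–B4
Each bag holds 3 vertices, so the decomposition has width 2, which upper-bounds the treewidth. For the lower bound, G contains the cycle 6–4–2–1–6, so G is not a forest; only forests have treewidth ≤ 1, hence tw(G) ≥ 2. The upper and lower bounds meet at 2, so that is the treewidth.

2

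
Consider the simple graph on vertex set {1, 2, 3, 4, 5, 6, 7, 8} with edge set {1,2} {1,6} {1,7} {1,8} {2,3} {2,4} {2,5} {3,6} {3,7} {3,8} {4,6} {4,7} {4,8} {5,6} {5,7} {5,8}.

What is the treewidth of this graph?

4

A width-4 tree decomposition is:
Bags: B1 = {2, 3, 6, 7, 8}  B2 = {2, 4, 6, 7, 8}  B3 = {2, 5, 6, 7, 8}  B4 = {1, 2, 6, 7, 8}
Tree: B1–B2, B2–B3, B3–B4
Every bag has size at most 5, so the width is 5 − 1 = 4 and tw(G) ≤ 4. For the lower bound: the 5 vertex sets {3,8}, {2,4}, {5,7}, {6}, {1} are disjoint, each induces a connected subgraph, and every pair is joined by at least one edge of G. Contracting each set to a single vertex therefore yields K_{5} as a minor, and since treewidth is minor-monotone, tw(G) ≥ tw(K_{5}) = 4. The upper and lower bounds meet at 4, so that is the treewidth.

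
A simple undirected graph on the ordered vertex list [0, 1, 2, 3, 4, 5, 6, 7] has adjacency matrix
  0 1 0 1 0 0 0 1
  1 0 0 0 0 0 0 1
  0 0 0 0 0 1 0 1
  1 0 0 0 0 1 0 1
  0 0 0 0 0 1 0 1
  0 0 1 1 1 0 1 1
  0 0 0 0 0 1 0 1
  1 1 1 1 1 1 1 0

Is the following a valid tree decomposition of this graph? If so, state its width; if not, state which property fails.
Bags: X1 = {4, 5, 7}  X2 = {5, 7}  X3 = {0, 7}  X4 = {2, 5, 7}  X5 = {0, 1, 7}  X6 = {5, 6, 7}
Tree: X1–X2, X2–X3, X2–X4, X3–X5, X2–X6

A tree decomposition must satisfy three properties: every vertex lies in some bag; for every edge, both endpoints lie together in some bag; and for every vertex, the bags containing it form a connected subtree. Here vertex 3 appears in no bag, so the decomposition is invalid.

No — vertex 3 appears in no bag.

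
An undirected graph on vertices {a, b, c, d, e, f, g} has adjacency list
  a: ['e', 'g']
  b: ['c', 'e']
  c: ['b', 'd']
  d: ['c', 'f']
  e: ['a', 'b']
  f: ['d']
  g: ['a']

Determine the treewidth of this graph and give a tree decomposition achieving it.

Treewidth 1.
Bags: B1 = {a, g}  B2 = {a, e}  B3 = {b, e}  B4 = {b, c}  B5 = {c, d}  B6 = {d, f}
Tree: B1–B2, B2–B3, B3–B4, B4–B5, B5–B6

The largest bag has 2 vertices, giving width 1; this decomposition certifies tw(G) ≤ 1. G has an edge, so its treewidth is at least 1. The upper and lower bounds meet at 1, so that is the treewidth.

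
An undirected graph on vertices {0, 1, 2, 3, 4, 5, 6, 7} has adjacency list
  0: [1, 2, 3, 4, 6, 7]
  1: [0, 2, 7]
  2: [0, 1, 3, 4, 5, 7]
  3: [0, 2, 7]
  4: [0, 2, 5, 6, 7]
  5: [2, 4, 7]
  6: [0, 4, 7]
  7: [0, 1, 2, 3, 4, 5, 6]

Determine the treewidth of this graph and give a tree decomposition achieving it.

Treewidth 3.
Bags: B1 = {0, 2, 3, 7}  B2 = {0, 1, 2, 7}  B3 = {0, 2, 4, 7}  B4 = {0, 4, 6, 7}  B5 = {2, 4, 5, 7}
Tree: B1–B2, B1–B3, B3–B4, B3–B5

Every bag has size at most 4, so the width is 4 − 1 = 3 and tw(G) ≤ 3. For the lower bound, the 4 vertices {0, 1, 2, 7} are pairwise adjacent, and any tree decomposition puts a clique entirely inside one bag — forcing width ≥ 3. The upper and lower bounds meet at 3, so that is the treewidth.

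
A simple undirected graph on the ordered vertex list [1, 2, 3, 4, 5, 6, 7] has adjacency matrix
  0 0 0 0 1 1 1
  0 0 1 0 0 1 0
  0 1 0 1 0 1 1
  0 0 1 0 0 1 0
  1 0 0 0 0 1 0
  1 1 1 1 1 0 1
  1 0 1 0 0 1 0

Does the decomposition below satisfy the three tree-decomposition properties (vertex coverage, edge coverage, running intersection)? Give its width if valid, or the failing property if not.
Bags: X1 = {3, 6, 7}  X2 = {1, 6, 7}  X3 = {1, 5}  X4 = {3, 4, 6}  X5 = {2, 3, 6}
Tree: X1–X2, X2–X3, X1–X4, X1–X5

No — edge (6,5) lies in no bag.

A tree decomposition must satisfy three properties: every vertex lies in some bag; for every edge, both endpoints lie together in some bag; and for every vertex, the bags containing it form a connected subtree. Here edge (6,5) lies in no bag, so the decomposition is invalid.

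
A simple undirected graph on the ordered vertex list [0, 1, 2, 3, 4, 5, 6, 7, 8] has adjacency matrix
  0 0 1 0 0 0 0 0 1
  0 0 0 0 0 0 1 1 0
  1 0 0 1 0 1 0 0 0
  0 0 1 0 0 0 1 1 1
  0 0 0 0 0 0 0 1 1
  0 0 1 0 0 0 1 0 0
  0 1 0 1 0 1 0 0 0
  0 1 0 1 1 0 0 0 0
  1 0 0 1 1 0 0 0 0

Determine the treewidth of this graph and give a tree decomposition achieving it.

Treewidth 3.
One optimal decomposition is:
Bags: B1 = {0, 2, 4, 8}  B2 = {2, 3, 4, 8}  B3 = {2, 3, 4, 7}  B4 = {2, 3, 5, 7}  B5 = {3, 5, 6, 7}  B6 = {1, 5, 6, 7}
Tree: B1–B2, B2–B3, B3–B4, B4–B5, B5–B6

Every bag has size at most 4, so the width is 4 − 1 = 3 and tw(G) ≤ 3. For the lower bound: the 4 vertex sets {0,4,8}, {2}, {3}, {1,5,6,7} are disjoint, each induces a connected subgraph, and every pair is joined by at least one edge of G. Contracting each set to a single vertex therefore yields K_{4} as a minor, and since treewidth is minor-monotone, tw(G) ≥ tw(K_{4}) = 3. Combining the bounds, tw(G) = 3.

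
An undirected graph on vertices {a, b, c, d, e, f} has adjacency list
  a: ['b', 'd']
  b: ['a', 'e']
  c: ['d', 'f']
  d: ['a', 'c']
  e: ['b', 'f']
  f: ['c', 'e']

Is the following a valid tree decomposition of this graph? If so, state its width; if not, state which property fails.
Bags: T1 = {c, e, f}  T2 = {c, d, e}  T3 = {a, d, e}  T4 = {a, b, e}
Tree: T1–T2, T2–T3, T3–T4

Every vertex of G appears in some bag (union = {a, b, c, d, e, f}); every edge is covered by a bag; and for each vertex v the set of bags containing v is connected in the bag tree. The decomposition is therefore valid. The largest bag has 3 vertices, so the width is 2.

Yes; width 2.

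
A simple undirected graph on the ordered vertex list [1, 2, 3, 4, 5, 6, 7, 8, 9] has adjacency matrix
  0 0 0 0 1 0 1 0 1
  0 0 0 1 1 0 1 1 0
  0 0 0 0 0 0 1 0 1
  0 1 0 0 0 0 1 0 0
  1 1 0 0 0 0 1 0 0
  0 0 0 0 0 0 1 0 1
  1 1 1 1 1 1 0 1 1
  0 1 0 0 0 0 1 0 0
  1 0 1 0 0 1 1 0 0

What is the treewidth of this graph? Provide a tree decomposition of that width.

Treewidth 2.
One optimal decomposition is:
Bags: B1 = {1, 7, 9}  B2 = {1, 5, 7}  B3 = {2, 5, 7}  B4 = {2, 7, 8}  B5 = {3, 7, 9}  B6 = {2, 4, 7}  B7 = {6, 7, 9}
Tree: B1–B2, B2–B3, B3–B4, B1–B5, B3–B6, B1–B7

Every bag has size at most 3, so the width is 3 − 1 = 2 and tw(G) ≤ 2. For the lower bound, the 3 vertices {1, 7, 9} are pairwise adjacent, and any tree decomposition puts a clique entirely inside one bag — forcing width ≥ 2. Therefore the treewidth is 2.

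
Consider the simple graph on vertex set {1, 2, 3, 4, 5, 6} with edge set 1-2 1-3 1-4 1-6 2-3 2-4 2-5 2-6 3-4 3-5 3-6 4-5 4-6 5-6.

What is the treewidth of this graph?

4

A width-4 tree decomposition is:
Bags: B1 = {2, 3, 4, 5, 6}  B2 = {1, 2, 3, 4, 6}
Tree: B1–B2
Each bag holds 5 vertices, so the decomposition has width 4, which upper-bounds the treewidth. Conversely, {1, 2, 3, 4, 6} is a clique of size 5, and the vertices of any clique must share a bag in every tree decomposition; so some bag has ≥ 5 vertices and tw(G) ≥ 4. Combining the bounds, tw(G) = 4.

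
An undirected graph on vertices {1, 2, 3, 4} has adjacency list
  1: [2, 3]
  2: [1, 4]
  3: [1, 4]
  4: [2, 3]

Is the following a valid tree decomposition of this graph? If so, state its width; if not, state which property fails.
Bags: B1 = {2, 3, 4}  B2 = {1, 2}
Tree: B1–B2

No — edge (3,1) lies in no bag.

A tree decomposition must satisfy three properties: every vertex lies in some bag; for every edge, both endpoints lie together in some bag; and for every vertex, the bags containing it form a connected subtree. Here edge (3,1) lies in no bag, so the decomposition is invalid.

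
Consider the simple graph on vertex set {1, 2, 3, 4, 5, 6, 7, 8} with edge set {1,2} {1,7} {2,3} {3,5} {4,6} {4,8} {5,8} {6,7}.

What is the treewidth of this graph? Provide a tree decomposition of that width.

The largest bag has 3 vertices, giving width 2; this decomposition certifies tw(G) ≤ 2. Since 3–5–8–4–6–7–1–2–3 is a cycle in G, G is not acyclic. Forests are exactly the graphs of treewidth ≤ 1, so tw(G) ≥ 2. Hence tw(G) = 2 exactly.

Treewidth 2.
One such decomposition:
Bags: B1 = {3, 5, 8}  B2 = {3, 4, 8}  B3 = {3, 4, 6}  B4 = {3, 6, 7}  B5 = {1, 3, 7}  B6 = {1, 2, 3}
Tree: B1–B2, B2–B3, B3–B4, B4–B5, B5–B6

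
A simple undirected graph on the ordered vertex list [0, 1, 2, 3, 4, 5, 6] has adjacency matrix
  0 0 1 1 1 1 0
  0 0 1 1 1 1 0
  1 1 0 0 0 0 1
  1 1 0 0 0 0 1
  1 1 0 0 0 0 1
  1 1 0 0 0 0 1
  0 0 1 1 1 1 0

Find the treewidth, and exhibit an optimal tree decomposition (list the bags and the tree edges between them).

Treewidth 3.
Bags: B1 = {0, 1, 5, 6}  B2 = {0, 1, 4, 6}  B3 = {0, 1, 2, 6}  B4 = {0, 1, 3, 6}
Tree: B1–B2, B2–B3, B3–B4

Each bag holds 4 vertices, so the decomposition has width 3, which upper-bounds the treewidth. For the lower bound: the 4 vertex sets {5,6}, {1,4}, {0}, {2} are disjoint, each induces a connected subgraph, and every pair is joined by at least one edge of G. Contracting each set to a single vertex therefore yields K_{4} as a minor, and since treewidth is minor-monotone, tw(G) ≥ tw(K_{4}) = 3. Hence tw(G) = 3 exactly.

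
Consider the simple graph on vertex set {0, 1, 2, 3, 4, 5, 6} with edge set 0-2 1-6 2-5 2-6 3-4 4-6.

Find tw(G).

1

A width-1 tree decomposition is:
Bags: B1 = {2, 6}  B2 = {1, 6}  B3 = {2, 5}  B4 = {0, 2}  B5 = {4, 6}  B6 = {3, 4}
Tree: B1–B2, B1–B3, B3–B4, B1–B5, B5–B6
Every bag has size at most 2, so the width is 2 − 1 = 1 and tw(G) ≤ 1. G has an edge, so its treewidth is at least 1. Hence tw(G) = 1 exactly.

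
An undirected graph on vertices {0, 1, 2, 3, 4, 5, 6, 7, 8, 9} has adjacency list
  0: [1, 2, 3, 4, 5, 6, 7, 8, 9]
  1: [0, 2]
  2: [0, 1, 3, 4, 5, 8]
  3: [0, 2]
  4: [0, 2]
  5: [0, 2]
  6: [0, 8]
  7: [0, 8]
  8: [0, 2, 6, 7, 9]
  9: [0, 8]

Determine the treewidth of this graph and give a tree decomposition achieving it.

Each bag holds 3 vertices, so the decomposition has width 2, which upper-bounds the treewidth. For the lower bound, the 3 vertices {0, 8, 9} are pairwise adjacent, and any tree decomposition puts a clique entirely inside one bag — forcing width ≥ 2. Combining the bounds, tw(G) = 2.

Treewidth 2.
One optimal decomposition is:
Bags: B1 = {0, 8, 9}  B2 = {0, 2, 8}  B3 = {0, 6, 8}  B4 = {0, 1, 2}  B5 = {0, 2, 5}  B6 = {0, 2, 4}  B7 = {0, 7, 8}  B8 = {0, 2, 3}
Tree: B1–B2, B2–B3, B2–B4, B4–B5, B2–B6, B2–B7, B4–B8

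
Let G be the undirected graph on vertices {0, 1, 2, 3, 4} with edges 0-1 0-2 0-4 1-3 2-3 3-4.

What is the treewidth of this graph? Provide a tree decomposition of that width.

Each bag holds 3 vertices, so the decomposition has width 2, which upper-bounds the treewidth. For the lower bound, G contains the cycle 0–1–3–2–0, so G is not a forest; only forests have treewidth ≤ 1, hence tw(G) ≥ 2. Hence tw(G) = 2 exactly.

Treewidth 2.
One optimal decomposition is:
Bags: B1 = {0, 1, 3}  B2 = {0, 2, 3}  B3 = {0, 3, 4}
Tree: B1–B2, B2–B3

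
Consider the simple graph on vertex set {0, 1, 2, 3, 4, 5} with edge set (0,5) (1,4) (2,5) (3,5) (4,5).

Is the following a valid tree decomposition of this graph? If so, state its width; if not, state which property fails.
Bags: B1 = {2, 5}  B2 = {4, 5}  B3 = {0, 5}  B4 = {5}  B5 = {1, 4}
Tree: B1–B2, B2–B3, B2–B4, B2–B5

No — vertex 3 appears in no bag.

A tree decomposition must satisfy three properties: every vertex lies in some bag; for every edge, both endpoints lie together in some bag; and for every vertex, the bags containing it form a connected subtree. Here vertex 3 appears in no bag, so the decomposition is invalid.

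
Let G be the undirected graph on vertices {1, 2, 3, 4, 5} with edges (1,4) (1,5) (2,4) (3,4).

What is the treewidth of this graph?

A width-1 tree decomposition is:
Bags: B1 = {1, 4}  B2 = {3, 4}  B3 = {1, 5}  B4 = {2, 4}
Tree: B1–B2, B1–B3, B2–B4
Each bag holds 2 vertices, so the decomposition has width 1, which upper-bounds the treewidth. Any graph with an edge has treewidth ≥ 1, and G has the edge 1–4. Therefore the treewidth is 1.

1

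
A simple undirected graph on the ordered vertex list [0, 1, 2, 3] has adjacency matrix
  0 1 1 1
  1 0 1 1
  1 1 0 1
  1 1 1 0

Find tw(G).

3

A width-3 tree decomposition is:
Bags: B1 = {0, 1, 2, 3}
Tree: (single bag)
A single bag containing all 4 vertices is trivially a valid decomposition of width 3. For the lower bound, the 4 vertices {0, 1, 2, 3} are pairwise adjacent, and any tree decomposition puts a clique entirely inside one bag — forcing width ≥ 3. Therefore the treewidth is 3.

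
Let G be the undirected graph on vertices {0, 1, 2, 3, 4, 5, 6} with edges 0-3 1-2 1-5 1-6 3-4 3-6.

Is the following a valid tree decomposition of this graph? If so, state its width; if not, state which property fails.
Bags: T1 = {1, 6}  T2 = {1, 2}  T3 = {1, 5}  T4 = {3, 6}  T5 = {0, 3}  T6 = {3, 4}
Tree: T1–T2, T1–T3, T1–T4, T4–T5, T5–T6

Yes; width 1.

Checking the three conditions: (i) the bags cover all of {0, 1, 2, 3, 4, 5, 6}; (ii) for each edge, some bag contains both endpoints; (iii) the bags containing any fixed vertex form a subtree. All hold, so the decomposition is valid with width 2 − 1 = 1.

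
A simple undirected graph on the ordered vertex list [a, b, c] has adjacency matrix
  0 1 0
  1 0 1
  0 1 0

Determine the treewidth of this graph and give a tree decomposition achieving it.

Treewidth 1.
One optimal decomposition is:
Bags: B1 = {a, b}  B2 = {b, c}
Tree: B1–B2

The largest bag has 2 vertices, giving width 1; this decomposition certifies tw(G) ≤ 1. Since G has at least one edge (e.g. b–a), it is not an edgeless graph, so tw(G) ≥ 1. Hence tw(G) = 1 exactly.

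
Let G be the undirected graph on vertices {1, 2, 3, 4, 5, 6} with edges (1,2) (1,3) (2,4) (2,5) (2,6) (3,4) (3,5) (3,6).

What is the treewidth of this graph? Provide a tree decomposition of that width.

Every bag has size at most 3, so the width is 3 − 1 = 2 and tw(G) ≤ 2. The edges 2–5–3–4–2 form a cycle, so G is not a tree and its treewidth is at least 2. Hence tw(G) = 2 exactly.

Treewidth 2.
Bags: B1 = {2, 3, 5}  B2 = {2, 3, 4}  B3 = {1, 2, 3}  B4 = {2, 3, 6}
Tree: B1–B2, B2–B3, B3–B4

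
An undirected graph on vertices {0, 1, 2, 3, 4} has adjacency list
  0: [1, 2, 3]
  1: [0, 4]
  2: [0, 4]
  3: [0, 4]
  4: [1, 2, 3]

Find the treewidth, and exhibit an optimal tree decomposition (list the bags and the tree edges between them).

Treewidth 2.
Bags: B1 = {0, 2, 4}  B2 = {0, 1, 4}  B3 = {0, 3, 4}
Tree: B1–B2, B2–B3

Each bag holds 3 vertices, so the decomposition has width 2, which upper-bounds the treewidth. The edges 2–4–1–0–2 form a cycle, so G is not a tree and its treewidth is at least 2. Combining the bounds, tw(G) = 2.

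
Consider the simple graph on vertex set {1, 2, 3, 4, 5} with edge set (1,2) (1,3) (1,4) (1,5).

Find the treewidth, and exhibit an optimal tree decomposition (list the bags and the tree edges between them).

Each bag holds 2 vertices, so the decomposition has width 1, which upper-bounds the treewidth. G has an edge, so its treewidth is at least 1. The upper and lower bounds meet at 1, so that is the treewidth.

Treewidth 1.
One optimal decomposition is:
Bags: B1 = {1, 3}  B2 = {1, 5}  B3 = {1, 4}  B4 = {1, 2}
Tree: B1–B2, B2–B3, B1–B4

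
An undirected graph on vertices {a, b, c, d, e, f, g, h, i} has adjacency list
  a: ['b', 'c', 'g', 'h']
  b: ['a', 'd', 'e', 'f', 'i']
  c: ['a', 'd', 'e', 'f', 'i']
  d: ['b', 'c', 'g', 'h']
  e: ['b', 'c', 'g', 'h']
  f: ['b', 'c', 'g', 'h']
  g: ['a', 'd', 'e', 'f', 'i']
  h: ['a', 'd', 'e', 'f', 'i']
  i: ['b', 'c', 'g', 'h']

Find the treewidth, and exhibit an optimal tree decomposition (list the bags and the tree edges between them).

Treewidth 4.
Bags: B1 = {b, c, g, h, i}  B2 = {b, c, d, g, h}  B3 = {b, c, f, g, h}  B4 = {b, c, e, g, h}  B5 = {a, b, c, g, h}
Tree: B1–B2, B2–B3, B3–B4, B4–B5

Each bag holds 5 vertices, so the decomposition has width 4, which upper-bounds the treewidth. For the lower bound: the 5 vertex sets {b,i}, {d,g}, {f,h}, {c}, {e} are disjoint, each induces a connected subgraph, and every pair is joined by at least one edge of G. Contracting each set to a single vertex therefore yields K_{5} as a minor, and since treewidth is minor-monotone, tw(G) ≥ tw(K_{5}) = 4. Combining the bounds, tw(G) = 4.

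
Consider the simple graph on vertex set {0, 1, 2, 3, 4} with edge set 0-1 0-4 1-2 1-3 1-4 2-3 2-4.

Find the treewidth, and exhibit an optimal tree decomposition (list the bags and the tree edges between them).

Each bag holds 3 vertices, so the decomposition has width 2, which upper-bounds the treewidth. On the other hand G contains the 3-clique {0, 1, 4}. A clique must lie in a single bag of any decomposition, so no decomposition can have width below 2. Hence tw(G) = 2 exactly.

Treewidth 2.
Bags: B1 = {0, 1, 4}  B2 = {1, 2, 4}  B3 = {1, 2, 3}
Tree: B1–B2, B2–B3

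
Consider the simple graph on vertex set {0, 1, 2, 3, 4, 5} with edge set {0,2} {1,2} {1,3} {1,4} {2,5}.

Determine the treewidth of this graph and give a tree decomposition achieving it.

Treewidth 1.
One such decomposition:
Bags: B1 = {2, 5}  B2 = {1, 2}  B3 = {1, 4}  B4 = {0, 2}  B5 = {1, 3}
Tree: B1–B2, B2–B3, B2–B4, B3–B5

The largest bag has 2 vertices, giving width 1; this decomposition certifies tw(G) ≤ 1. Any graph with an edge has treewidth ≥ 1, and G has the edge 5–2. Combining the bounds, tw(G) = 1.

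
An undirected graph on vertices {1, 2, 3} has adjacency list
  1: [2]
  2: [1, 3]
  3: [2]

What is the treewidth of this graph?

A width-1 tree decomposition is:
Bags: B1 = {1, 2}  B2 = {2, 3}
Tree: B1–B2
Every bag has size at most 2, so the width is 2 − 1 = 1 and tw(G) ≤ 1. G has an edge, so its treewidth is at least 1. Therefore the treewidth is 1.

1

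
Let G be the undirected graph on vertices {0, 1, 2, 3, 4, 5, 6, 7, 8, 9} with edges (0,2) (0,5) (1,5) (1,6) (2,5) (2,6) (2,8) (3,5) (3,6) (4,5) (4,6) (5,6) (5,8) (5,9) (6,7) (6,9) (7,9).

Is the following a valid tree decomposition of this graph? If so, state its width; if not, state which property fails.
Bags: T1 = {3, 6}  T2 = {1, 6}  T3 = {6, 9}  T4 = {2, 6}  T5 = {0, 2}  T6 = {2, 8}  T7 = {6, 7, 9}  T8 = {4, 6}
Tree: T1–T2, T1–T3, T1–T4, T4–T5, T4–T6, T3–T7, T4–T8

A tree decomposition must satisfy three properties: every vertex lies in some bag; for every edge, both endpoints lie together in some bag; and for every vertex, the bags containing it form a connected subtree. Here vertex 5 appears in no bag, so the decomposition is invalid.

No — vertex 5 appears in no bag.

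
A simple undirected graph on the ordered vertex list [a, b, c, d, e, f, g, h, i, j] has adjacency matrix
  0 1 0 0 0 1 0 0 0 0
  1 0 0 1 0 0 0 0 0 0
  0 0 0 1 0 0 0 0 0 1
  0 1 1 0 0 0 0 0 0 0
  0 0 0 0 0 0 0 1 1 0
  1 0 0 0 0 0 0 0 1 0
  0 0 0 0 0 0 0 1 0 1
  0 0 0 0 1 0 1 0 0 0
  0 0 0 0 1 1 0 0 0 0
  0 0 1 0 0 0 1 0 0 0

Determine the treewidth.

A width-2 tree decomposition is:
Bags: B1 = {e, f, i}  B2 = {a, e, f}  B3 = {a, b, e}  B4 = {b, d, e}  B5 = {c, d, e}  B6 = {c, e, j}  B7 = {e, g, j}  B8 = {e, g, h}
Tree: B1–B2, B2–B3, B3–B4, B4–B5, B5–B6, B6–B7, B7–B8
Every bag has size at most 3, so the width is 3 − 1 = 2 and tw(G) ≤ 2. The edges e–i–f–a–b–d–c–j–g–h–e form a cycle, so G is not a tree and its treewidth is at least 2. The upper and lower bounds meet at 2, so that is the treewidth.

2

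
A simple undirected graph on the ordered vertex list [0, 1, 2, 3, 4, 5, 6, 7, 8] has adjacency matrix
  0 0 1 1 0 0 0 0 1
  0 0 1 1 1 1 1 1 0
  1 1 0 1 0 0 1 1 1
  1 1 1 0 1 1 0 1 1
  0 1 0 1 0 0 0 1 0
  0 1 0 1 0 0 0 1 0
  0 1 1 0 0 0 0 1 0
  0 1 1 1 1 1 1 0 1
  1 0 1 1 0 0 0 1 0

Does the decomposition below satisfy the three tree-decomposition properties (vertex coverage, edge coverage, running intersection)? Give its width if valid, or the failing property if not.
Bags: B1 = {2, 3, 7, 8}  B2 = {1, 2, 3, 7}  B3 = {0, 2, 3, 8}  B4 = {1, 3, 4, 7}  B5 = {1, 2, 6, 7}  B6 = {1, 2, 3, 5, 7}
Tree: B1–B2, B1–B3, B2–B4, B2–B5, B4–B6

A tree decomposition must satisfy three properties: every vertex lies in some bag; for every edge, both endpoints lie together in some bag; and for every vertex, the bags containing it form a connected subtree. Here bags containing vertex 2 are not connected in the tree, so the decomposition is invalid.

No — bags containing vertex 2 are not connected in the tree.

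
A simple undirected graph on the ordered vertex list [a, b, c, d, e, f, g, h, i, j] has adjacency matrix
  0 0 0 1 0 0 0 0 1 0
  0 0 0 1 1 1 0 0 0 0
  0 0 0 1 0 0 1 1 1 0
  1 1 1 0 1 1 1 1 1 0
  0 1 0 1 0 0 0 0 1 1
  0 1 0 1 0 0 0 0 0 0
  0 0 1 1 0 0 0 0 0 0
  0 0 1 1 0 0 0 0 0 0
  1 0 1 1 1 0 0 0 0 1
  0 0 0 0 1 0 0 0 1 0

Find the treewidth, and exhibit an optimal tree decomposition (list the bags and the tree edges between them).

Treewidth 2.
One optimal decomposition is:
Bags: B1 = {d, e, i}  B2 = {b, d, e}  B3 = {a, d, i}  B4 = {e, i, j}  B5 = {c, d, i}  B6 = {c, d, g}  B7 = {b, d, f}  B8 = {c, d, h}
Tree: B1–B2, B1–B3, B1–B4, B3–B5, B5–B6, B2–B7, B5–B8

The largest bag has 3 vertices, giving width 2; this decomposition certifies tw(G) ≤ 2. Conversely, {b, d, f} is a clique of size 3, and the vertices of any clique must share a bag in every tree decomposition; so some bag has ≥ 3 vertices and tw(G) ≥ 2. Therefore the treewidth is 2.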